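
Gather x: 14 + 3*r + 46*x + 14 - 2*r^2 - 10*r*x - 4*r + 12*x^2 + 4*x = -2*r^2 - r + 12*x^2 + x*(50 - 10*r) + 28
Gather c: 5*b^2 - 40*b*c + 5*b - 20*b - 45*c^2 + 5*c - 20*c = 5*b^2 - 15*b - 45*c^2 + c*(-40*b - 15)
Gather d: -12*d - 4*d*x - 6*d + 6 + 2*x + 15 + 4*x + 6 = d*(-4*x - 18) + 6*x + 27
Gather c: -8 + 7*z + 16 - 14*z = 8 - 7*z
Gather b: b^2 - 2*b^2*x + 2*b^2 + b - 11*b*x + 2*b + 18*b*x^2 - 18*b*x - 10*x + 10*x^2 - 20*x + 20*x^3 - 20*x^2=b^2*(3 - 2*x) + b*(18*x^2 - 29*x + 3) + 20*x^3 - 10*x^2 - 30*x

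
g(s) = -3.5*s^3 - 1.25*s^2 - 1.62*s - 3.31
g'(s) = -10.5*s^2 - 2.5*s - 1.62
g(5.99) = -810.09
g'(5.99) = -393.34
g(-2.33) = 37.95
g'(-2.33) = -52.80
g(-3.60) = 149.62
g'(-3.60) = -128.70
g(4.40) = -332.78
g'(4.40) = -215.90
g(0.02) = -3.34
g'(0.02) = -1.67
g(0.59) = -5.42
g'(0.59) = -6.75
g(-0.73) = -1.43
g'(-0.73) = -5.39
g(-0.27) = -2.89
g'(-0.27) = -1.71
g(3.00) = -113.92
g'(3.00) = -103.62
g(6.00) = -814.03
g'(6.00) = -394.62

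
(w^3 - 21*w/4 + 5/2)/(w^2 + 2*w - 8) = (w^2 + 2*w - 5/4)/(w + 4)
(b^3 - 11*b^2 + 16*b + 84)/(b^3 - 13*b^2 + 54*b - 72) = (b^2 - 5*b - 14)/(b^2 - 7*b + 12)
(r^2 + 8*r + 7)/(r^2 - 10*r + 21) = (r^2 + 8*r + 7)/(r^2 - 10*r + 21)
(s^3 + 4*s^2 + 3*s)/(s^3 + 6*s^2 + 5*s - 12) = s*(s + 1)/(s^2 + 3*s - 4)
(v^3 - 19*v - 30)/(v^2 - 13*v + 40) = (v^2 + 5*v + 6)/(v - 8)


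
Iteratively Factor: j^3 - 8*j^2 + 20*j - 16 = (j - 4)*(j^2 - 4*j + 4) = (j - 4)*(j - 2)*(j - 2)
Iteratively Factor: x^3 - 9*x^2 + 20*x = (x)*(x^2 - 9*x + 20) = x*(x - 5)*(x - 4)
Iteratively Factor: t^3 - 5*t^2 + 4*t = (t)*(t^2 - 5*t + 4) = t*(t - 1)*(t - 4)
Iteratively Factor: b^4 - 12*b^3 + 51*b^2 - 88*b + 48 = (b - 1)*(b^3 - 11*b^2 + 40*b - 48) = (b - 3)*(b - 1)*(b^2 - 8*b + 16) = (b - 4)*(b - 3)*(b - 1)*(b - 4)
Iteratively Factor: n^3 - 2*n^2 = (n)*(n^2 - 2*n) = n^2*(n - 2)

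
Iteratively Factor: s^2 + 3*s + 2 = (s + 1)*(s + 2)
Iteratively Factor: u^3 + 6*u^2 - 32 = (u + 4)*(u^2 + 2*u - 8) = (u + 4)^2*(u - 2)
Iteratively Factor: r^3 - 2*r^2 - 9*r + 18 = (r - 3)*(r^2 + r - 6) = (r - 3)*(r - 2)*(r + 3)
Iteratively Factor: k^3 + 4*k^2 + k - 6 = (k + 3)*(k^2 + k - 2) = (k - 1)*(k + 3)*(k + 2)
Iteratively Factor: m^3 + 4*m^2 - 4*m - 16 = (m + 4)*(m^2 - 4) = (m - 2)*(m + 4)*(m + 2)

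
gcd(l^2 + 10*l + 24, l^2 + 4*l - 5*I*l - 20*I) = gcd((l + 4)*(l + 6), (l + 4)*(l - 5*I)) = l + 4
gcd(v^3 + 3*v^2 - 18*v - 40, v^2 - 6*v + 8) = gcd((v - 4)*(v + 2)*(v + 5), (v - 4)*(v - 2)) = v - 4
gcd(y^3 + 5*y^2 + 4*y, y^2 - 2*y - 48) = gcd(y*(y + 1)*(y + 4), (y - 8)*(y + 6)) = 1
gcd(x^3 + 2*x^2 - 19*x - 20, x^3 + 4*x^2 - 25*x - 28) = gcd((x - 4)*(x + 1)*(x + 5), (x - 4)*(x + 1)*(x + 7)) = x^2 - 3*x - 4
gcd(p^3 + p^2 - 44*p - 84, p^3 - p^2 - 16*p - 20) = p + 2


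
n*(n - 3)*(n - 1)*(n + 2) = n^4 - 2*n^3 - 5*n^2 + 6*n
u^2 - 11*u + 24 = (u - 8)*(u - 3)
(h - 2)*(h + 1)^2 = h^3 - 3*h - 2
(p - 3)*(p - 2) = p^2 - 5*p + 6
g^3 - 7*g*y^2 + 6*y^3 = (g - 2*y)*(g - y)*(g + 3*y)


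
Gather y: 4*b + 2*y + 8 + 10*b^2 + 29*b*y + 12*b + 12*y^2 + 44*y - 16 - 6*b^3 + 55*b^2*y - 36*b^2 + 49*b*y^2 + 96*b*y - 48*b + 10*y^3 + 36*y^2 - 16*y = -6*b^3 - 26*b^2 - 32*b + 10*y^3 + y^2*(49*b + 48) + y*(55*b^2 + 125*b + 30) - 8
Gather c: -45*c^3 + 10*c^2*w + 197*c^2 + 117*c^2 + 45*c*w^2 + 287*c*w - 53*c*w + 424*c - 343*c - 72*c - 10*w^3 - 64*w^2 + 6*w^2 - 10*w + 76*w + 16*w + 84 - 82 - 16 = -45*c^3 + c^2*(10*w + 314) + c*(45*w^2 + 234*w + 9) - 10*w^3 - 58*w^2 + 82*w - 14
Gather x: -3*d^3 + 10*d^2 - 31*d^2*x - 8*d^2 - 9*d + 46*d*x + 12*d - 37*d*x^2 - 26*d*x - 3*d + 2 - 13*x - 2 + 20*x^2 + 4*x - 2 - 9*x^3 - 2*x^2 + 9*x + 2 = -3*d^3 + 2*d^2 - 9*x^3 + x^2*(18 - 37*d) + x*(-31*d^2 + 20*d)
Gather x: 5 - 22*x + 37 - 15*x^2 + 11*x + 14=-15*x^2 - 11*x + 56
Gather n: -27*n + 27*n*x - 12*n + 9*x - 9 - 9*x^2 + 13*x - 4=n*(27*x - 39) - 9*x^2 + 22*x - 13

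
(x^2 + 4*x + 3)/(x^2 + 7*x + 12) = (x + 1)/(x + 4)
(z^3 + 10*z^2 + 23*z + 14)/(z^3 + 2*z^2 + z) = (z^2 + 9*z + 14)/(z*(z + 1))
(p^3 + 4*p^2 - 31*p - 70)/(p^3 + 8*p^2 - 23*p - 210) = (p + 2)/(p + 6)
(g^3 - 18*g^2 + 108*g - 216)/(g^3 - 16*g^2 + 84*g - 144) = (g - 6)/(g - 4)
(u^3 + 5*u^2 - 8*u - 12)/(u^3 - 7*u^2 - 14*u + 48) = (u^2 + 7*u + 6)/(u^2 - 5*u - 24)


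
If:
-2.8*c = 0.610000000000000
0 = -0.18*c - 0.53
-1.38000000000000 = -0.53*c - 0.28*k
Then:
No Solution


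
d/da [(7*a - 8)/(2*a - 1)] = 9/(2*a - 1)^2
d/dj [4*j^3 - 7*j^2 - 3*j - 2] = 12*j^2 - 14*j - 3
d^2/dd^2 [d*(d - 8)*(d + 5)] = 6*d - 6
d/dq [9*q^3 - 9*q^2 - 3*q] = 27*q^2 - 18*q - 3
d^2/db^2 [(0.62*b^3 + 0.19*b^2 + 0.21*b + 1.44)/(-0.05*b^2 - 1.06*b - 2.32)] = (-1.73472347597681e-18*b^5 - 1.230334*b^3 - 9.037584*b^2 - 20.334288*b - 3.914336)/(0.000125*b^6 + 0.00795*b^5 + 0.18594*b^4 + 1.928776*b^3 + 8.627616*b^2 + 17.116032*b + 12.487168)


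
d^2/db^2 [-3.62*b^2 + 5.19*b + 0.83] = -7.24000000000000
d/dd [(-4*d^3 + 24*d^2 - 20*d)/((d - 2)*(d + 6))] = 4*(-d^4 - 8*d^3 + 65*d^2 - 144*d + 60)/(d^4 + 8*d^3 - 8*d^2 - 96*d + 144)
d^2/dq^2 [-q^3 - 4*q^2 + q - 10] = -6*q - 8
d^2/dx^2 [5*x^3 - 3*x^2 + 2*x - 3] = 30*x - 6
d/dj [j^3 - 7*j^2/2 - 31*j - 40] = 3*j^2 - 7*j - 31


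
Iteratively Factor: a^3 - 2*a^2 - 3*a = (a)*(a^2 - 2*a - 3) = a*(a + 1)*(a - 3)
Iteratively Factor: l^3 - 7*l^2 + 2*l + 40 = (l + 2)*(l^2 - 9*l + 20) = (l - 4)*(l + 2)*(l - 5)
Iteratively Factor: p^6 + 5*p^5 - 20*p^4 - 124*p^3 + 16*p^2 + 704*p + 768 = (p + 4)*(p^5 + p^4 - 24*p^3 - 28*p^2 + 128*p + 192) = (p + 2)*(p + 4)*(p^4 - p^3 - 22*p^2 + 16*p + 96) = (p - 4)*(p + 2)*(p + 4)*(p^3 + 3*p^2 - 10*p - 24) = (p - 4)*(p + 2)*(p + 4)^2*(p^2 - p - 6) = (p - 4)*(p - 3)*(p + 2)*(p + 4)^2*(p + 2)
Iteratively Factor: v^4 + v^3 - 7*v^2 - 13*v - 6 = (v + 1)*(v^3 - 7*v - 6) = (v + 1)^2*(v^2 - v - 6) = (v + 1)^2*(v + 2)*(v - 3)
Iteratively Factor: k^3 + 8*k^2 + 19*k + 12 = (k + 3)*(k^2 + 5*k + 4) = (k + 3)*(k + 4)*(k + 1)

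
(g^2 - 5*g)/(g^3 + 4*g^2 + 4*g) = (g - 5)/(g^2 + 4*g + 4)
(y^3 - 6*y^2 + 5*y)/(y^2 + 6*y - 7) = y*(y - 5)/(y + 7)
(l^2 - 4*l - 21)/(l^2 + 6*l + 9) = (l - 7)/(l + 3)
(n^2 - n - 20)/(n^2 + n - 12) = (n - 5)/(n - 3)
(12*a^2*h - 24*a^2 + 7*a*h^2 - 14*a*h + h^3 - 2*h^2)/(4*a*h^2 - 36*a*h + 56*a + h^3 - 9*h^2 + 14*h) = (3*a + h)/(h - 7)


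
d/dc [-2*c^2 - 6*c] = -4*c - 6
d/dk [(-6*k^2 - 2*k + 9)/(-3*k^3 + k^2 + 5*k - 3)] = (-18*k^4 - 12*k^3 + 53*k^2 + 18*k - 39)/(9*k^6 - 6*k^5 - 29*k^4 + 28*k^3 + 19*k^2 - 30*k + 9)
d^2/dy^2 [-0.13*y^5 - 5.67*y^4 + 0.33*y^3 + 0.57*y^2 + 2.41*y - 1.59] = -2.6*y^3 - 68.04*y^2 + 1.98*y + 1.14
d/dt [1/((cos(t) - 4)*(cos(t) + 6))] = 2*(cos(t) + 1)*sin(t)/((cos(t) - 4)^2*(cos(t) + 6)^2)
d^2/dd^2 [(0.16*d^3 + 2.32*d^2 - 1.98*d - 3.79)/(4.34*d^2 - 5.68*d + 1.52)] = (7.105427357601e-15*d^5 + 5.6843418860808e-14*d^4 + 48.005584*d^3 - 528.437256*d^2 + 641.156256*d - 218.014048)/(81.746504*d^6 - 320.958624*d^5 + 505.946784*d^4 - 408.069376*d^3 + 177.197952*d^2 - 39.369216*d + 3.511808)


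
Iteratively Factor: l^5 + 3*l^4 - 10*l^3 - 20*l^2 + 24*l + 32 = (l - 2)*(l^4 + 5*l^3 - 20*l - 16) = (l - 2)*(l + 4)*(l^3 + l^2 - 4*l - 4) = (l - 2)*(l + 2)*(l + 4)*(l^2 - l - 2) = (l - 2)*(l + 1)*(l + 2)*(l + 4)*(l - 2)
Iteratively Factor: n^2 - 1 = (n + 1)*(n - 1)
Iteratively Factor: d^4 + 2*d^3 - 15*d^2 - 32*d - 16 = (d + 4)*(d^3 - 2*d^2 - 7*d - 4) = (d + 1)*(d + 4)*(d^2 - 3*d - 4) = (d - 4)*(d + 1)*(d + 4)*(d + 1)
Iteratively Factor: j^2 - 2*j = (j)*(j - 2)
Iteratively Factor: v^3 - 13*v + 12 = (v + 4)*(v^2 - 4*v + 3) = (v - 3)*(v + 4)*(v - 1)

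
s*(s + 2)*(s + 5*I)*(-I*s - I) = -I*s^4 + 5*s^3 - 3*I*s^3 + 15*s^2 - 2*I*s^2 + 10*s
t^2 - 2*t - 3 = (t - 3)*(t + 1)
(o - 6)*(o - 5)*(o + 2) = o^3 - 9*o^2 + 8*o + 60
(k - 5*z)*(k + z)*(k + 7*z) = k^3 + 3*k^2*z - 33*k*z^2 - 35*z^3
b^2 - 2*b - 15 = (b - 5)*(b + 3)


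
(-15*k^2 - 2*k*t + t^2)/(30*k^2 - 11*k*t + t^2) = (3*k + t)/(-6*k + t)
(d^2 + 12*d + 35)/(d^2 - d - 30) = (d + 7)/(d - 6)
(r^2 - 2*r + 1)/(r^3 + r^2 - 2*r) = (r - 1)/(r*(r + 2))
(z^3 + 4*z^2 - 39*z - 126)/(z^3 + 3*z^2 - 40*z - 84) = (z + 3)/(z + 2)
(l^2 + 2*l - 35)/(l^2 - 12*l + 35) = (l + 7)/(l - 7)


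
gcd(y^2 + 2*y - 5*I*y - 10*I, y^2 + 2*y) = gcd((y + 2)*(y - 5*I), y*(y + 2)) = y + 2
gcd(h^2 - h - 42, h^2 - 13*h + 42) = h - 7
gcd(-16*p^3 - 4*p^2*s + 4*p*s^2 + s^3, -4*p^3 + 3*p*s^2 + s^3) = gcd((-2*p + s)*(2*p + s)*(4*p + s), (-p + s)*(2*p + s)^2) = 2*p + s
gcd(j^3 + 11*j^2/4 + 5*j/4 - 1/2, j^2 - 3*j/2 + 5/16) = j - 1/4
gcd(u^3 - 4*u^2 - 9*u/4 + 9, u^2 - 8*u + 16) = u - 4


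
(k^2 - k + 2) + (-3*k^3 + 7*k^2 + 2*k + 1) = -3*k^3 + 8*k^2 + k + 3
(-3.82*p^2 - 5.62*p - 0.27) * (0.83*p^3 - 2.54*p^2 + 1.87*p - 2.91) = -3.1706*p^5 + 5.0382*p^4 + 6.9073*p^3 + 1.2926*p^2 + 15.8493*p + 0.7857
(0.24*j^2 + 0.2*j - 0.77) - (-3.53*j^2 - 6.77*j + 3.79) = 3.77*j^2 + 6.97*j - 4.56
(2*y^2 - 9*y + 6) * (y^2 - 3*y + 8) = 2*y^4 - 15*y^3 + 49*y^2 - 90*y + 48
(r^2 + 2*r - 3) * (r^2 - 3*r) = r^4 - r^3 - 9*r^2 + 9*r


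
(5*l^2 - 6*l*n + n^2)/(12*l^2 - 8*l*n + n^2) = (5*l^2 - 6*l*n + n^2)/(12*l^2 - 8*l*n + n^2)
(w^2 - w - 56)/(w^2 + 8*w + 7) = (w - 8)/(w + 1)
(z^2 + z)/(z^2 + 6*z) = (z + 1)/(z + 6)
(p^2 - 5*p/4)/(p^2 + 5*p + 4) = p*(4*p - 5)/(4*(p^2 + 5*p + 4))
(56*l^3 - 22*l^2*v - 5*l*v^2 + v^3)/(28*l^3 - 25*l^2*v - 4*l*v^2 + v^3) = (-2*l + v)/(-l + v)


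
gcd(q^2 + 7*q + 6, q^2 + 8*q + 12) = q + 6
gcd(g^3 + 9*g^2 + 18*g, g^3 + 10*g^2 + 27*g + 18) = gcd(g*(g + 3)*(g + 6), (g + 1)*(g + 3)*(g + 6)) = g^2 + 9*g + 18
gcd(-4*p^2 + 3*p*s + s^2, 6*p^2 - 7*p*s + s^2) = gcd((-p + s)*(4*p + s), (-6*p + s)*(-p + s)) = p - s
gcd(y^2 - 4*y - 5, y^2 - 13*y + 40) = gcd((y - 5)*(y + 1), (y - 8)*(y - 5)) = y - 5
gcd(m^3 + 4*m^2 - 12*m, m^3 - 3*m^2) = m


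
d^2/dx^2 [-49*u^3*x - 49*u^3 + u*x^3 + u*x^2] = 2*u*(3*x + 1)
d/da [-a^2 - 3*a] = -2*a - 3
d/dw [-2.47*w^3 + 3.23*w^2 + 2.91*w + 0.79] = -7.41*w^2 + 6.46*w + 2.91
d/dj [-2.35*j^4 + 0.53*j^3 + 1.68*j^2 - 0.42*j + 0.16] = -9.4*j^3 + 1.59*j^2 + 3.36*j - 0.42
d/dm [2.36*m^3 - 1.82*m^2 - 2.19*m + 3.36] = 7.08*m^2 - 3.64*m - 2.19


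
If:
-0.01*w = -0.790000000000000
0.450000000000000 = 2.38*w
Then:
No Solution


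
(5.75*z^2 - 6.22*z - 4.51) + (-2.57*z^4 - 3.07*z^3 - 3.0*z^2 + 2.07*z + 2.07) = -2.57*z^4 - 3.07*z^3 + 2.75*z^2 - 4.15*z - 2.44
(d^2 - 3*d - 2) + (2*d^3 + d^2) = 2*d^3 + 2*d^2 - 3*d - 2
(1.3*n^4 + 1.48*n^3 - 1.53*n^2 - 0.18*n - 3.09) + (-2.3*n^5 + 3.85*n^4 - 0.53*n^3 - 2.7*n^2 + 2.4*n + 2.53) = -2.3*n^5 + 5.15*n^4 + 0.95*n^3 - 4.23*n^2 + 2.22*n - 0.56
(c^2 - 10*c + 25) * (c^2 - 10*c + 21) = c^4 - 20*c^3 + 146*c^2 - 460*c + 525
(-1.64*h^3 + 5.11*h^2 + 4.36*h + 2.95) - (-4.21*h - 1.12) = -1.64*h^3 + 5.11*h^2 + 8.57*h + 4.07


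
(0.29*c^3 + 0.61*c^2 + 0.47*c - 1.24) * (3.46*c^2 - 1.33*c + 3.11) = 1.0034*c^5 + 1.7249*c^4 + 1.7168*c^3 - 3.0184*c^2 + 3.1109*c - 3.8564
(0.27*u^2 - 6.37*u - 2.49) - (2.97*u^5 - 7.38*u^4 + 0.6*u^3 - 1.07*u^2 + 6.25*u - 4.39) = -2.97*u^5 + 7.38*u^4 - 0.6*u^3 + 1.34*u^2 - 12.62*u + 1.9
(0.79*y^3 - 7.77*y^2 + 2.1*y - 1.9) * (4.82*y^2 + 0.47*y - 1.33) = 3.8078*y^5 - 37.0801*y^4 + 5.4194*y^3 + 2.1631*y^2 - 3.686*y + 2.527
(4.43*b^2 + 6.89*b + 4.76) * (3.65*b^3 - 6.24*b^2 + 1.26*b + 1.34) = 16.1695*b^5 - 2.4947*b^4 - 20.0378*b^3 - 15.0848*b^2 + 15.2302*b + 6.3784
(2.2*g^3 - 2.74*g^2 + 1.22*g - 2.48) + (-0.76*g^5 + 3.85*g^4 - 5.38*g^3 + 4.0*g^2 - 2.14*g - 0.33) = -0.76*g^5 + 3.85*g^4 - 3.18*g^3 + 1.26*g^2 - 0.92*g - 2.81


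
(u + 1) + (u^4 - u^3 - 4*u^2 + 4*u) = u^4 - u^3 - 4*u^2 + 5*u + 1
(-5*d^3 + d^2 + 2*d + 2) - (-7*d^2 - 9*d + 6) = -5*d^3 + 8*d^2 + 11*d - 4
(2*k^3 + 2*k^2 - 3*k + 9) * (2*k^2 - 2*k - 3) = 4*k^5 - 16*k^3 + 18*k^2 - 9*k - 27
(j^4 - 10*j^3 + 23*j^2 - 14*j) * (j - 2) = j^5 - 12*j^4 + 43*j^3 - 60*j^2 + 28*j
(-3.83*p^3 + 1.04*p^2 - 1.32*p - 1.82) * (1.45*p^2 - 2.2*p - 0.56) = -5.5535*p^5 + 9.934*p^4 - 2.0572*p^3 - 0.3174*p^2 + 4.7432*p + 1.0192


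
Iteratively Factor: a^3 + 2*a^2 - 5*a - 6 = (a + 3)*(a^2 - a - 2) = (a + 1)*(a + 3)*(a - 2)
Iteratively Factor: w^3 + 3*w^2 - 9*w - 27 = (w + 3)*(w^2 - 9) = (w + 3)^2*(w - 3)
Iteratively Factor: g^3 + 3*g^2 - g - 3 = (g + 3)*(g^2 - 1) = (g - 1)*(g + 3)*(g + 1)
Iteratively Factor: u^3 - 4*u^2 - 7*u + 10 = (u - 1)*(u^2 - 3*u - 10) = (u - 5)*(u - 1)*(u + 2)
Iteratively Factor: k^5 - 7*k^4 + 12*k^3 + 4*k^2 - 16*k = (k - 2)*(k^4 - 5*k^3 + 2*k^2 + 8*k) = (k - 2)*(k + 1)*(k^3 - 6*k^2 + 8*k) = k*(k - 2)*(k + 1)*(k^2 - 6*k + 8) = k*(k - 2)^2*(k + 1)*(k - 4)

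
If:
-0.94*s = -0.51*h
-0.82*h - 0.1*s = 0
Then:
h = 0.00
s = 0.00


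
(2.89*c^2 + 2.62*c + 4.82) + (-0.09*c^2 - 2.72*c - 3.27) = 2.8*c^2 - 0.1*c + 1.55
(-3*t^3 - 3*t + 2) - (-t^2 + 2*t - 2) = -3*t^3 + t^2 - 5*t + 4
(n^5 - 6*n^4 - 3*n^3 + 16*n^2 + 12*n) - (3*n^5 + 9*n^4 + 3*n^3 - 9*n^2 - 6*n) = -2*n^5 - 15*n^4 - 6*n^3 + 25*n^2 + 18*n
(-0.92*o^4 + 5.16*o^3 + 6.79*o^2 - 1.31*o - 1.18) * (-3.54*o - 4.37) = 3.2568*o^5 - 14.246*o^4 - 46.5858*o^3 - 25.0349*o^2 + 9.9019*o + 5.1566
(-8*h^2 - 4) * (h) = -8*h^3 - 4*h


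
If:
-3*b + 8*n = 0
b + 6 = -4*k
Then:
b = 8*n/3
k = -2*n/3 - 3/2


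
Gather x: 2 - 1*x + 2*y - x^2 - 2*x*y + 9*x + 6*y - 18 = -x^2 + x*(8 - 2*y) + 8*y - 16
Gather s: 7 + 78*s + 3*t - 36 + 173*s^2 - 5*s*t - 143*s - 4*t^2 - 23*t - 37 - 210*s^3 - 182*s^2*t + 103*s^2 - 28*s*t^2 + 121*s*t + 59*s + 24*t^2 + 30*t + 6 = -210*s^3 + s^2*(276 - 182*t) + s*(-28*t^2 + 116*t - 6) + 20*t^2 + 10*t - 60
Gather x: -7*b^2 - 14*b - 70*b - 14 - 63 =-7*b^2 - 84*b - 77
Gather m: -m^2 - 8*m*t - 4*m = -m^2 + m*(-8*t - 4)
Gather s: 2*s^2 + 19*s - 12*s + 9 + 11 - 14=2*s^2 + 7*s + 6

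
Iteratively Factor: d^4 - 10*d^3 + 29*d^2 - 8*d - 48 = (d + 1)*(d^3 - 11*d^2 + 40*d - 48) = (d - 4)*(d + 1)*(d^2 - 7*d + 12) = (d - 4)*(d - 3)*(d + 1)*(d - 4)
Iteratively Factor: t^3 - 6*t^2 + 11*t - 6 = (t - 3)*(t^2 - 3*t + 2) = (t - 3)*(t - 2)*(t - 1)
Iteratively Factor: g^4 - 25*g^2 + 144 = (g - 3)*(g^3 + 3*g^2 - 16*g - 48) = (g - 3)*(g + 4)*(g^2 - g - 12) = (g - 3)*(g + 3)*(g + 4)*(g - 4)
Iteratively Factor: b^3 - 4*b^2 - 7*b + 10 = (b + 2)*(b^2 - 6*b + 5) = (b - 1)*(b + 2)*(b - 5)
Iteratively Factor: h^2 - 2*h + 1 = (h - 1)*(h - 1)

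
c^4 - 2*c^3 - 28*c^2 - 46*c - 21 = (c - 7)*(c + 1)^2*(c + 3)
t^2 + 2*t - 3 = (t - 1)*(t + 3)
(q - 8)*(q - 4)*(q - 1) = q^3 - 13*q^2 + 44*q - 32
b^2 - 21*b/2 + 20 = (b - 8)*(b - 5/2)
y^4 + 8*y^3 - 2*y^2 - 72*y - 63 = (y - 3)*(y + 1)*(y + 3)*(y + 7)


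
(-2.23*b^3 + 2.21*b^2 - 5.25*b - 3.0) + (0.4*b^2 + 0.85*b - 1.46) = -2.23*b^3 + 2.61*b^2 - 4.4*b - 4.46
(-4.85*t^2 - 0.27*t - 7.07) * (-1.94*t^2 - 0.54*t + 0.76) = 9.409*t^4 + 3.1428*t^3 + 10.1756*t^2 + 3.6126*t - 5.3732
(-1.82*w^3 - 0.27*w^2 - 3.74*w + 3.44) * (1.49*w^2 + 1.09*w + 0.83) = -2.7118*w^5 - 2.3861*w^4 - 7.3775*w^3 + 0.824899999999999*w^2 + 0.6454*w + 2.8552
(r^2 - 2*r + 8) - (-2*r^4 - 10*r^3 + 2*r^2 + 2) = 2*r^4 + 10*r^3 - r^2 - 2*r + 6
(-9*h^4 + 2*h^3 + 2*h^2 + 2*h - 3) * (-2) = 18*h^4 - 4*h^3 - 4*h^2 - 4*h + 6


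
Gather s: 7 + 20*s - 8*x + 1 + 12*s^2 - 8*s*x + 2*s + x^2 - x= 12*s^2 + s*(22 - 8*x) + x^2 - 9*x + 8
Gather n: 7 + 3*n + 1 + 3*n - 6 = 6*n + 2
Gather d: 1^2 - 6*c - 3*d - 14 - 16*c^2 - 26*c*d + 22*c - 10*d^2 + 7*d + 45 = -16*c^2 + 16*c - 10*d^2 + d*(4 - 26*c) + 32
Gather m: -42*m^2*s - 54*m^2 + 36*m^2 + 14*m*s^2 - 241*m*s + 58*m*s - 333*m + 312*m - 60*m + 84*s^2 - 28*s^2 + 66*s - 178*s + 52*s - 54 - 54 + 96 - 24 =m^2*(-42*s - 18) + m*(14*s^2 - 183*s - 81) + 56*s^2 - 60*s - 36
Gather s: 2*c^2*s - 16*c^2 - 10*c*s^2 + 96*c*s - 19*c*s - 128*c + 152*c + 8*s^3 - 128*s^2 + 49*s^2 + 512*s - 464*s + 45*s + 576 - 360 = -16*c^2 + 24*c + 8*s^3 + s^2*(-10*c - 79) + s*(2*c^2 + 77*c + 93) + 216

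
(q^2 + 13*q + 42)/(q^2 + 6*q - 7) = (q + 6)/(q - 1)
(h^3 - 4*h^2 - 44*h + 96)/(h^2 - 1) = (h^3 - 4*h^2 - 44*h + 96)/(h^2 - 1)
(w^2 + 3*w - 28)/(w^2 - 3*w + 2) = (w^2 + 3*w - 28)/(w^2 - 3*w + 2)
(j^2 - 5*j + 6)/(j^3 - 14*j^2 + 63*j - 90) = (j - 2)/(j^2 - 11*j + 30)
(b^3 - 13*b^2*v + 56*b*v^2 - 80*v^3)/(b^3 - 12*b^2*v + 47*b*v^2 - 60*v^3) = (-b + 4*v)/(-b + 3*v)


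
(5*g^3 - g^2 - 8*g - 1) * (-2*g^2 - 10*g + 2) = -10*g^5 - 48*g^4 + 36*g^3 + 80*g^2 - 6*g - 2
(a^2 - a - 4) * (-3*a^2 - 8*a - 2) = -3*a^4 - 5*a^3 + 18*a^2 + 34*a + 8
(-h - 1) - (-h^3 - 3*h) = h^3 + 2*h - 1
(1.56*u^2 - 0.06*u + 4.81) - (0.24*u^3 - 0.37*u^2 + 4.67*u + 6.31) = -0.24*u^3 + 1.93*u^2 - 4.73*u - 1.5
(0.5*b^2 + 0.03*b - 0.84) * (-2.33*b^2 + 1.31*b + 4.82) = -1.165*b^4 + 0.5851*b^3 + 4.4065*b^2 - 0.9558*b - 4.0488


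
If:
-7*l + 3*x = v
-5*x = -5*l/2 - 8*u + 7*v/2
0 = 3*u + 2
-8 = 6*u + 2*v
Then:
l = 6/11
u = -2/3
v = -2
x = 20/33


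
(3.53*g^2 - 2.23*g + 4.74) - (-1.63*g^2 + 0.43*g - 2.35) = 5.16*g^2 - 2.66*g + 7.09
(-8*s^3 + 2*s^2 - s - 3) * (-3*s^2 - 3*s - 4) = 24*s^5 + 18*s^4 + 29*s^3 + 4*s^2 + 13*s + 12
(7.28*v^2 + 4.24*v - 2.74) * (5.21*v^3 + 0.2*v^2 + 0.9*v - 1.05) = 37.9288*v^5 + 23.5464*v^4 - 6.8754*v^3 - 4.376*v^2 - 6.918*v + 2.877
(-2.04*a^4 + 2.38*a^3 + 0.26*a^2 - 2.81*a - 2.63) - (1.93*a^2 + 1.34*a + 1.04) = -2.04*a^4 + 2.38*a^3 - 1.67*a^2 - 4.15*a - 3.67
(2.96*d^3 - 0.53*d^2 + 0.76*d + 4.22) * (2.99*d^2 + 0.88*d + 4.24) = 8.8504*d^5 + 1.0201*d^4 + 14.3564*d^3 + 11.0394*d^2 + 6.936*d + 17.8928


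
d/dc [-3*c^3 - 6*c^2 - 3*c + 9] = -9*c^2 - 12*c - 3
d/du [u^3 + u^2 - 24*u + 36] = 3*u^2 + 2*u - 24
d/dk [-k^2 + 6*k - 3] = 6 - 2*k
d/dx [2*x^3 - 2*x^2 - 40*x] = 6*x^2 - 4*x - 40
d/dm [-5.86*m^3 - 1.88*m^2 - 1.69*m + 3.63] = -17.58*m^2 - 3.76*m - 1.69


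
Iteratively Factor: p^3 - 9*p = (p)*(p^2 - 9) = p*(p - 3)*(p + 3)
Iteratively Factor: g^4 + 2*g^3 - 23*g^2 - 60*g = (g + 4)*(g^3 - 2*g^2 - 15*g) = (g + 3)*(g + 4)*(g^2 - 5*g) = (g - 5)*(g + 3)*(g + 4)*(g)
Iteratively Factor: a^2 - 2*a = (a)*(a - 2)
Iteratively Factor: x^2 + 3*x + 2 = (x + 1)*(x + 2)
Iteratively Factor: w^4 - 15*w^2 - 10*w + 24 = (w + 3)*(w^3 - 3*w^2 - 6*w + 8) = (w - 1)*(w + 3)*(w^2 - 2*w - 8) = (w - 4)*(w - 1)*(w + 3)*(w + 2)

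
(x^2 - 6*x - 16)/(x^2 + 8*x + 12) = (x - 8)/(x + 6)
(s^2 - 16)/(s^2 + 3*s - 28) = (s + 4)/(s + 7)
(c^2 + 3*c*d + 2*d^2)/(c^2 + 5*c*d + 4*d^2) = (c + 2*d)/(c + 4*d)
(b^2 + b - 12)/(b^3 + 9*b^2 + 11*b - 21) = (b^2 + b - 12)/(b^3 + 9*b^2 + 11*b - 21)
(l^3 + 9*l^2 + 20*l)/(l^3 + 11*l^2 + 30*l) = (l + 4)/(l + 6)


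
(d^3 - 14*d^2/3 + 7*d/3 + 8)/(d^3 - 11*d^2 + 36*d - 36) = (3*d^2 - 5*d - 8)/(3*(d^2 - 8*d + 12))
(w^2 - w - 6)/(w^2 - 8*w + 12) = (w^2 - w - 6)/(w^2 - 8*w + 12)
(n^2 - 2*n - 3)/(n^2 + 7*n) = (n^2 - 2*n - 3)/(n*(n + 7))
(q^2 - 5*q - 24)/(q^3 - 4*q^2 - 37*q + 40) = (q + 3)/(q^2 + 4*q - 5)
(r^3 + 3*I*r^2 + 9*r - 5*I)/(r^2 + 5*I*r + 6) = (r^2 + 4*I*r + 5)/(r + 6*I)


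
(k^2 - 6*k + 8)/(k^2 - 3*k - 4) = (k - 2)/(k + 1)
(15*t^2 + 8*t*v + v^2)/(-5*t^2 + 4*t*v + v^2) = (-3*t - v)/(t - v)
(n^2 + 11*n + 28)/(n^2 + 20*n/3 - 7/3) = 3*(n + 4)/(3*n - 1)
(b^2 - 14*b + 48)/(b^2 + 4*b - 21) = (b^2 - 14*b + 48)/(b^2 + 4*b - 21)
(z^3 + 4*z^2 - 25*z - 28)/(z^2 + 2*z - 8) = (z^3 + 4*z^2 - 25*z - 28)/(z^2 + 2*z - 8)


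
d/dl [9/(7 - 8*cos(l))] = -72*sin(l)/(8*cos(l) - 7)^2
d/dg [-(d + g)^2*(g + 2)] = (d + g)*(-d - 3*g - 4)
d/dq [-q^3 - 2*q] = -3*q^2 - 2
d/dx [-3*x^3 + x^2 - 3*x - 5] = -9*x^2 + 2*x - 3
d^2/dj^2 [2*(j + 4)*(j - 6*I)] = 4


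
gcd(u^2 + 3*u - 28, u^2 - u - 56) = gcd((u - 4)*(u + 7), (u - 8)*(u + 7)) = u + 7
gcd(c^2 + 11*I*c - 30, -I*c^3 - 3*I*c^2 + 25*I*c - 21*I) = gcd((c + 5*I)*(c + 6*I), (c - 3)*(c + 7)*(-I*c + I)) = 1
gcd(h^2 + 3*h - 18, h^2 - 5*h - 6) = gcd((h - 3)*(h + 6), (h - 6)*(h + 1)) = 1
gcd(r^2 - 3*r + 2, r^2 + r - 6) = r - 2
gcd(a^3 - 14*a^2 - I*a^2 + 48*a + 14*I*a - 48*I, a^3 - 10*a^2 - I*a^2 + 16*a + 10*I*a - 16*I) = a^2 + a*(-8 - I) + 8*I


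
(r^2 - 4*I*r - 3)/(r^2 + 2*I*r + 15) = (r - I)/(r + 5*I)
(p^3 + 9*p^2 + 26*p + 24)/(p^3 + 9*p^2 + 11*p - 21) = (p^2 + 6*p + 8)/(p^2 + 6*p - 7)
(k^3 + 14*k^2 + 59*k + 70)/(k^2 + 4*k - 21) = (k^2 + 7*k + 10)/(k - 3)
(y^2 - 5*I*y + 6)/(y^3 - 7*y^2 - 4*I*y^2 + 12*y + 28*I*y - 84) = (y + I)/(y^2 + y*(-7 + 2*I) - 14*I)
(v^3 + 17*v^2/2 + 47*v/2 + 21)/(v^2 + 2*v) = v + 13/2 + 21/(2*v)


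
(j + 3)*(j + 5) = j^2 + 8*j + 15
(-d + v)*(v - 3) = -d*v + 3*d + v^2 - 3*v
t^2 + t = t*(t + 1)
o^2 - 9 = (o - 3)*(o + 3)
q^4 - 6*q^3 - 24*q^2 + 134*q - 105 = (q - 7)*(q - 3)*(q - 1)*(q + 5)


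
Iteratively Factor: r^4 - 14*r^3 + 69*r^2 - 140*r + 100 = (r - 2)*(r^3 - 12*r^2 + 45*r - 50) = (r - 5)*(r - 2)*(r^2 - 7*r + 10) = (r - 5)^2*(r - 2)*(r - 2)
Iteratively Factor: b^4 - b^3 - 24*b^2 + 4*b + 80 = (b - 2)*(b^3 + b^2 - 22*b - 40) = (b - 2)*(b + 4)*(b^2 - 3*b - 10) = (b - 5)*(b - 2)*(b + 4)*(b + 2)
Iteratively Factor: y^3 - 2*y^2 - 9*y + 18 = (y - 2)*(y^2 - 9) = (y - 2)*(y + 3)*(y - 3)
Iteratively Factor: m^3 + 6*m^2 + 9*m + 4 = (m + 1)*(m^2 + 5*m + 4) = (m + 1)*(m + 4)*(m + 1)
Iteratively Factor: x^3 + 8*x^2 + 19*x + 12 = (x + 4)*(x^2 + 4*x + 3) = (x + 1)*(x + 4)*(x + 3)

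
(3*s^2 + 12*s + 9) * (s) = 3*s^3 + 12*s^2 + 9*s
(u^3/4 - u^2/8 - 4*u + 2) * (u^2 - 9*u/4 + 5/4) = u^5/4 - 11*u^4/16 - 109*u^3/32 + 347*u^2/32 - 19*u/2 + 5/2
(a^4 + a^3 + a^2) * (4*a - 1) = 4*a^5 + 3*a^4 + 3*a^3 - a^2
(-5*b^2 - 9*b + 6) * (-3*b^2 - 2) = 15*b^4 + 27*b^3 - 8*b^2 + 18*b - 12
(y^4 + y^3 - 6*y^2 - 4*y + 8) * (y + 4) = y^5 + 5*y^4 - 2*y^3 - 28*y^2 - 8*y + 32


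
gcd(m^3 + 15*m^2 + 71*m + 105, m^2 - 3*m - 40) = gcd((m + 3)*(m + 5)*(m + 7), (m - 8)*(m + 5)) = m + 5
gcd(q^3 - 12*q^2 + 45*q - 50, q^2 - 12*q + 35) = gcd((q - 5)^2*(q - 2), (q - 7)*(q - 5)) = q - 5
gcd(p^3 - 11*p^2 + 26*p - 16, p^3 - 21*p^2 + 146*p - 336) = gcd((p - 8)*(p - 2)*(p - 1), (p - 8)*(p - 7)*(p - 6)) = p - 8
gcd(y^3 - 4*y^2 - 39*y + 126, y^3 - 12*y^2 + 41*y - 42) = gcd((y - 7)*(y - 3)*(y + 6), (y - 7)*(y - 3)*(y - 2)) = y^2 - 10*y + 21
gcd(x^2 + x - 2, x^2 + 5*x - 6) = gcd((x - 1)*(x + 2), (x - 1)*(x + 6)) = x - 1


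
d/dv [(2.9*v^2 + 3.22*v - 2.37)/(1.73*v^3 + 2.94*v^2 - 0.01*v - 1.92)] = (-5.017*v^4 - 11.1412*v^3 + 2.8045*v^2 + 2.7996*v - 6.2061)/(2.9929*v^6 + 10.1724*v^5 + 8.609*v^4 - 6.702*v^3 - 11.2895*v^2 + 0.0384*v + 3.6864)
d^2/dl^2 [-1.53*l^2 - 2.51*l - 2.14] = -3.06000000000000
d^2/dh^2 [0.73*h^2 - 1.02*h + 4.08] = 1.46000000000000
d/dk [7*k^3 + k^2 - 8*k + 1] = 21*k^2 + 2*k - 8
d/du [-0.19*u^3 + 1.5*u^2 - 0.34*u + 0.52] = -0.57*u^2 + 3.0*u - 0.34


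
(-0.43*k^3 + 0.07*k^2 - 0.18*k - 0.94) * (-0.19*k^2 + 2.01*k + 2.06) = 0.0817*k^5 - 0.8776*k^4 - 0.7109*k^3 - 0.039*k^2 - 2.2602*k - 1.9364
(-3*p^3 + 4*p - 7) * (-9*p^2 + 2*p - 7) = 27*p^5 - 6*p^4 - 15*p^3 + 71*p^2 - 42*p + 49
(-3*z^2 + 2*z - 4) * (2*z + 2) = -6*z^3 - 2*z^2 - 4*z - 8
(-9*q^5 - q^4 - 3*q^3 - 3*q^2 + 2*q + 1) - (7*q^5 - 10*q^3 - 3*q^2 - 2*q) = -16*q^5 - q^4 + 7*q^3 + 4*q + 1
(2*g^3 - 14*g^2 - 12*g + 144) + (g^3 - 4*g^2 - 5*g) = 3*g^3 - 18*g^2 - 17*g + 144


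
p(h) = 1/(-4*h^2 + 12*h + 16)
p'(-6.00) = 0.00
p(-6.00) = 0.00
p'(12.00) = 0.00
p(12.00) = 0.00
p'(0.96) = -0.01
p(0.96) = 0.04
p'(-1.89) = -0.06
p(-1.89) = -0.05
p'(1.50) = 0.00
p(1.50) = 0.04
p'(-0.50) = -0.20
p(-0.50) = 0.11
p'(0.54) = -0.02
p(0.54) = 0.05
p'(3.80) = 1.25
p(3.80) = 0.26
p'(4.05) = 20.00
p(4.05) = -0.99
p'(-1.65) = -0.12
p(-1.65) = -0.07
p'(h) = (8*h - 12)/(-4*h^2 + 12*h + 16)^2 = (2*h - 3)/(4*(-h^2 + 3*h + 4)^2)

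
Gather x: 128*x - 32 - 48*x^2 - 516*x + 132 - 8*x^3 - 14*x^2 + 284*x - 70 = -8*x^3 - 62*x^2 - 104*x + 30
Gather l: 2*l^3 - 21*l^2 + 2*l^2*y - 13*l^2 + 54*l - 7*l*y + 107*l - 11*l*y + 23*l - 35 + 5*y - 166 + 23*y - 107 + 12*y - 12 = 2*l^3 + l^2*(2*y - 34) + l*(184 - 18*y) + 40*y - 320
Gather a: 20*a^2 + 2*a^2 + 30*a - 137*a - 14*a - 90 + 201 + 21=22*a^2 - 121*a + 132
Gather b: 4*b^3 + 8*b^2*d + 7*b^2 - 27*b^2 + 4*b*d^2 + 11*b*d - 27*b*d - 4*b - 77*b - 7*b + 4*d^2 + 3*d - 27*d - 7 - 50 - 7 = 4*b^3 + b^2*(8*d - 20) + b*(4*d^2 - 16*d - 88) + 4*d^2 - 24*d - 64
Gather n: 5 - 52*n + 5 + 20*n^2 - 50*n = 20*n^2 - 102*n + 10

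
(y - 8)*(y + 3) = y^2 - 5*y - 24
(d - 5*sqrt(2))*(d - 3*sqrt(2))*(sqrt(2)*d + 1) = sqrt(2)*d^3 - 15*d^2 + 22*sqrt(2)*d + 30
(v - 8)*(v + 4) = v^2 - 4*v - 32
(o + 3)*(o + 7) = o^2 + 10*o + 21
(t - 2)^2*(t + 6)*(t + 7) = t^4 + 9*t^3 - 6*t^2 - 116*t + 168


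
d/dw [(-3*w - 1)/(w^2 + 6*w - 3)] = (3*w^2 + 2*w + 15)/(w^4 + 12*w^3 + 30*w^2 - 36*w + 9)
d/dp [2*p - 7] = 2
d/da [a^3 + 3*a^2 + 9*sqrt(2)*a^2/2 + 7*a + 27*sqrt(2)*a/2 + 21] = 3*a^2 + 6*a + 9*sqrt(2)*a + 7 + 27*sqrt(2)/2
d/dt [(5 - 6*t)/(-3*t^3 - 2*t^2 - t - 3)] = (18*t^3 + 12*t^2 + 6*t - (6*t - 5)*(9*t^2 + 4*t + 1) + 18)/(3*t^3 + 2*t^2 + t + 3)^2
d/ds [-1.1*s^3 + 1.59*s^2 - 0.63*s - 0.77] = -3.3*s^2 + 3.18*s - 0.63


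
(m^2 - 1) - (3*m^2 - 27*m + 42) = -2*m^2 + 27*m - 43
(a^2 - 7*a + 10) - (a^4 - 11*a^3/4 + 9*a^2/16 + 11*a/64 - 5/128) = -a^4 + 11*a^3/4 + 7*a^2/16 - 459*a/64 + 1285/128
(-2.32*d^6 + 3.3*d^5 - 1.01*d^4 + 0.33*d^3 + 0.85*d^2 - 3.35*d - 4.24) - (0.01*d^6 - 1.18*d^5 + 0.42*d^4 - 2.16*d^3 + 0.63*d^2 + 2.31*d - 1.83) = -2.33*d^6 + 4.48*d^5 - 1.43*d^4 + 2.49*d^3 + 0.22*d^2 - 5.66*d - 2.41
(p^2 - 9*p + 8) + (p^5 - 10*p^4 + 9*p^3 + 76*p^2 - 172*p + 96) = p^5 - 10*p^4 + 9*p^3 + 77*p^2 - 181*p + 104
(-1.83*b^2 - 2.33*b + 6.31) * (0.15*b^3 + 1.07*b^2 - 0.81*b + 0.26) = -0.2745*b^5 - 2.3076*b^4 - 0.0643000000000002*b^3 + 8.1632*b^2 - 5.7169*b + 1.6406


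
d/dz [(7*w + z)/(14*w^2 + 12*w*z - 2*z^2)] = (7*w^2 + 6*w*z - z^2 - 2*(3*w - z)*(7*w + z))/(2*(7*w^2 + 6*w*z - z^2)^2)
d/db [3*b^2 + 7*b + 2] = 6*b + 7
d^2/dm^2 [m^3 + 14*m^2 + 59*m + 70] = 6*m + 28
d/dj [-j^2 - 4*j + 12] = -2*j - 4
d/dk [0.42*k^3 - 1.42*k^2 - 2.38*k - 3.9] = 1.26*k^2 - 2.84*k - 2.38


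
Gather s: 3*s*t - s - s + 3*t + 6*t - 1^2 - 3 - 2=s*(3*t - 2) + 9*t - 6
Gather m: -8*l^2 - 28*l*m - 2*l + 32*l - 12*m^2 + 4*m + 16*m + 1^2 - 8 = -8*l^2 + 30*l - 12*m^2 + m*(20 - 28*l) - 7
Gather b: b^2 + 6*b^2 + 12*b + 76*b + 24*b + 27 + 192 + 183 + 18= 7*b^2 + 112*b + 420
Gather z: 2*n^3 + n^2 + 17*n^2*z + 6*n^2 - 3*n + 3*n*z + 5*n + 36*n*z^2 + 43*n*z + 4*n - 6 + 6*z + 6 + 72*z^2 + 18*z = 2*n^3 + 7*n^2 + 6*n + z^2*(36*n + 72) + z*(17*n^2 + 46*n + 24)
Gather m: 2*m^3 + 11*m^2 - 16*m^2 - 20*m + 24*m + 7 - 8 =2*m^3 - 5*m^2 + 4*m - 1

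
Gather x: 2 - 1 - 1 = 0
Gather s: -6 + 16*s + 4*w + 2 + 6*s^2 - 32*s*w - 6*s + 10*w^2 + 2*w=6*s^2 + s*(10 - 32*w) + 10*w^2 + 6*w - 4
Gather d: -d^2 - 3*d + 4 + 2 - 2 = -d^2 - 3*d + 4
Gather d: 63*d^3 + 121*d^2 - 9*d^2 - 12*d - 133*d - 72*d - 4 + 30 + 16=63*d^3 + 112*d^2 - 217*d + 42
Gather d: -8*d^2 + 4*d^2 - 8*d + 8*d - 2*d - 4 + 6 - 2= -4*d^2 - 2*d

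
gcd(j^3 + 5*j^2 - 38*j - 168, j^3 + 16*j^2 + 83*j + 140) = j^2 + 11*j + 28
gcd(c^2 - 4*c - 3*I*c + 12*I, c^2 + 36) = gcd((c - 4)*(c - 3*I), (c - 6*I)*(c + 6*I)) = 1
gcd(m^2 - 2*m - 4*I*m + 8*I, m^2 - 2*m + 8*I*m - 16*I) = m - 2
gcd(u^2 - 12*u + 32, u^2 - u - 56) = u - 8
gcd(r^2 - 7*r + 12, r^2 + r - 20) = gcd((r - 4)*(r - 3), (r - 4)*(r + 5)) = r - 4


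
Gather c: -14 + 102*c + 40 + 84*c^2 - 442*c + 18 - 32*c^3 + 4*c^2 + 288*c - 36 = -32*c^3 + 88*c^2 - 52*c + 8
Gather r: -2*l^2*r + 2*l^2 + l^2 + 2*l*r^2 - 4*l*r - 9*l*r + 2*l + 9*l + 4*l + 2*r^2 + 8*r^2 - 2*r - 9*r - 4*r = 3*l^2 + 15*l + r^2*(2*l + 10) + r*(-2*l^2 - 13*l - 15)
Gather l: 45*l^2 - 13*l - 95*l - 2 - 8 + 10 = 45*l^2 - 108*l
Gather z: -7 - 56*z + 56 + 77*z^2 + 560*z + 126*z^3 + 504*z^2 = 126*z^3 + 581*z^2 + 504*z + 49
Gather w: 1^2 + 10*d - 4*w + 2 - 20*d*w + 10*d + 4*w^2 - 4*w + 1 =20*d + 4*w^2 + w*(-20*d - 8) + 4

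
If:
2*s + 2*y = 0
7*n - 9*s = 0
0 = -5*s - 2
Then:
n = -18/35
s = -2/5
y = 2/5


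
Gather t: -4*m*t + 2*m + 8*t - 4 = 2*m + t*(8 - 4*m) - 4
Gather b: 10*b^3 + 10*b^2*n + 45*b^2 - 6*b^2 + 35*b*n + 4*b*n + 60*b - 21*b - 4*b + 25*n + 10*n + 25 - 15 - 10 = 10*b^3 + b^2*(10*n + 39) + b*(39*n + 35) + 35*n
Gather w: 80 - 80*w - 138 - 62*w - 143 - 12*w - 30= -154*w - 231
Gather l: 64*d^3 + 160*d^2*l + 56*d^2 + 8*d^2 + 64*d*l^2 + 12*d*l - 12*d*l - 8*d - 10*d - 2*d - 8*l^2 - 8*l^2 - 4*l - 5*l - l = 64*d^3 + 64*d^2 - 20*d + l^2*(64*d - 16) + l*(160*d^2 - 10)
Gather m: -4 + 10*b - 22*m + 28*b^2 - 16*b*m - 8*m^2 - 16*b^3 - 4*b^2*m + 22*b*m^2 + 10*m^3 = -16*b^3 + 28*b^2 + 10*b + 10*m^3 + m^2*(22*b - 8) + m*(-4*b^2 - 16*b - 22) - 4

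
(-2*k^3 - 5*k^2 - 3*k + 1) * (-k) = 2*k^4 + 5*k^3 + 3*k^2 - k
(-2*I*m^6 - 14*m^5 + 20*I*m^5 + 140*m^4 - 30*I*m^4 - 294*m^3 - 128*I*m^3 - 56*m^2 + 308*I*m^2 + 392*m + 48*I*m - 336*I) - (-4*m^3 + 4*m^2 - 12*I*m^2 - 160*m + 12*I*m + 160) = -2*I*m^6 - 14*m^5 + 20*I*m^5 + 140*m^4 - 30*I*m^4 - 290*m^3 - 128*I*m^3 - 60*m^2 + 320*I*m^2 + 552*m + 36*I*m - 160 - 336*I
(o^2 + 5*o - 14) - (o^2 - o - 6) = 6*o - 8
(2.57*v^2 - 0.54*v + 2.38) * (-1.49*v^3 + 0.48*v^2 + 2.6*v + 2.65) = -3.8293*v^5 + 2.0382*v^4 + 2.8766*v^3 + 6.5489*v^2 + 4.757*v + 6.307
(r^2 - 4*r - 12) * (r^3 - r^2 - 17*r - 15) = r^5 - 5*r^4 - 25*r^3 + 65*r^2 + 264*r + 180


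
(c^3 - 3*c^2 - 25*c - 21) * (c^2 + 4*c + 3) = c^5 + c^4 - 34*c^3 - 130*c^2 - 159*c - 63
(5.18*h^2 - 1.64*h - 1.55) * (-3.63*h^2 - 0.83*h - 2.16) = -18.8034*h^4 + 1.6538*h^3 - 4.2011*h^2 + 4.8289*h + 3.348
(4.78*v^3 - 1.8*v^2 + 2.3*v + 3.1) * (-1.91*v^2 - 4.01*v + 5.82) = -9.1298*v^5 - 15.7298*v^4 + 30.6446*v^3 - 25.62*v^2 + 0.955*v + 18.042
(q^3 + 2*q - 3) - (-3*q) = q^3 + 5*q - 3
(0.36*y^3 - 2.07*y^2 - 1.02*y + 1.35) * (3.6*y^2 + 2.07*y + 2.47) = 1.296*y^5 - 6.7068*y^4 - 7.0677*y^3 - 2.3643*y^2 + 0.2751*y + 3.3345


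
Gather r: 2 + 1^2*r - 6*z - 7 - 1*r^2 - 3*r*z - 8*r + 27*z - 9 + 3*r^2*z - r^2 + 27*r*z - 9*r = r^2*(3*z - 2) + r*(24*z - 16) + 21*z - 14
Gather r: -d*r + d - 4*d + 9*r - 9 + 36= -3*d + r*(9 - d) + 27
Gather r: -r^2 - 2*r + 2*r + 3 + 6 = 9 - r^2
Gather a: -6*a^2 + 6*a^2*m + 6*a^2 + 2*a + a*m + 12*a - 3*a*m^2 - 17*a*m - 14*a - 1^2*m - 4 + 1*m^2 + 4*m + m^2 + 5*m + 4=6*a^2*m + a*(-3*m^2 - 16*m) + 2*m^2 + 8*m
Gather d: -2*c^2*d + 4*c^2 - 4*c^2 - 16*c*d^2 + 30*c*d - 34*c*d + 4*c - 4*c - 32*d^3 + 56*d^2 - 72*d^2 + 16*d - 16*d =-32*d^3 + d^2*(-16*c - 16) + d*(-2*c^2 - 4*c)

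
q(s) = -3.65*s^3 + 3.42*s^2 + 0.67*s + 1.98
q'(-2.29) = -72.42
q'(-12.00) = -1658.21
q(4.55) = -267.99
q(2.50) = -32.00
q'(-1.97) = -55.30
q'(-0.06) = 0.22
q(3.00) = -63.78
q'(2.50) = -50.67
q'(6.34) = -396.11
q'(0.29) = 1.73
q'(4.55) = -194.90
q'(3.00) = -77.36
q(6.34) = -786.47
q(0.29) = 2.37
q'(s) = -10.95*s^2 + 6.84*s + 0.67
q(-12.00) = 6793.62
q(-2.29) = 62.21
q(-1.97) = 41.84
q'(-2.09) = -61.46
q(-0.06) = 1.95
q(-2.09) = 48.84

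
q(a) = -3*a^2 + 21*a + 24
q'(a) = 21 - 6*a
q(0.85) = 39.68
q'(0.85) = 15.90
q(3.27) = 60.59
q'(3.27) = 1.38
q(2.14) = 55.20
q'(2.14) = 8.16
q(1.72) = 51.24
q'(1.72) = 10.68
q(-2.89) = -61.75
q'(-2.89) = 38.34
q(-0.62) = 9.83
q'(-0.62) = 24.72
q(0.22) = 28.47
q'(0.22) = 19.68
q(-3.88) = -102.64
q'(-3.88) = 44.28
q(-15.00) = -966.00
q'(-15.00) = 111.00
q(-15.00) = -966.00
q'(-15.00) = 111.00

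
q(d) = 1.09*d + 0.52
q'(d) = 1.09000000000000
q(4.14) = 5.03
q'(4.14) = 1.09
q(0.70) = 1.28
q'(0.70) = 1.09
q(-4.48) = -4.36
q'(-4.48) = 1.09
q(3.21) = 4.02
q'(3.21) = 1.09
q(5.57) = 6.59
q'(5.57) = 1.09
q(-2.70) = -2.42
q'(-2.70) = 1.09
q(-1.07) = -0.65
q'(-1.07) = 1.09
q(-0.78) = -0.33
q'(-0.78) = 1.09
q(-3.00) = -2.75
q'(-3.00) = 1.09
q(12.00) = 13.60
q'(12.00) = 1.09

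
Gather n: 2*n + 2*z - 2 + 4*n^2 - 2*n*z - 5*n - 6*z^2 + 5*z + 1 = 4*n^2 + n*(-2*z - 3) - 6*z^2 + 7*z - 1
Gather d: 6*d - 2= 6*d - 2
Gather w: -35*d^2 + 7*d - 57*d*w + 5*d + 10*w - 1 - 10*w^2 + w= -35*d^2 + 12*d - 10*w^2 + w*(11 - 57*d) - 1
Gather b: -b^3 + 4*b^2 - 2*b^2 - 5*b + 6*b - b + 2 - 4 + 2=-b^3 + 2*b^2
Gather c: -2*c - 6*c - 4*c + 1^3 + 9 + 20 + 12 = 42 - 12*c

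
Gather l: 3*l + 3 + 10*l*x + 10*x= l*(10*x + 3) + 10*x + 3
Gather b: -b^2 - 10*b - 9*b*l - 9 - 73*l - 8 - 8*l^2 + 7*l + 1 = -b^2 + b*(-9*l - 10) - 8*l^2 - 66*l - 16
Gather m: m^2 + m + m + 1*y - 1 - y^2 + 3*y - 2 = m^2 + 2*m - y^2 + 4*y - 3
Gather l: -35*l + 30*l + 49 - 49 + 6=6 - 5*l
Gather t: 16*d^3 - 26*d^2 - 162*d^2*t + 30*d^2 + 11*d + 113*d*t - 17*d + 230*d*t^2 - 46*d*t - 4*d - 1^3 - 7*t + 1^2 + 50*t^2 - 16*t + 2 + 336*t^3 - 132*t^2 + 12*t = 16*d^3 + 4*d^2 - 10*d + 336*t^3 + t^2*(230*d - 82) + t*(-162*d^2 + 67*d - 11) + 2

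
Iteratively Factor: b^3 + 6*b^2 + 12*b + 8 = (b + 2)*(b^2 + 4*b + 4) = (b + 2)^2*(b + 2)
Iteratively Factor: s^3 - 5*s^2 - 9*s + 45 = (s + 3)*(s^2 - 8*s + 15) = (s - 3)*(s + 3)*(s - 5)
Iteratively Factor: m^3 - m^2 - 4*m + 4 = (m - 2)*(m^2 + m - 2) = (m - 2)*(m + 2)*(m - 1)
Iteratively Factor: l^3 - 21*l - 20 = (l + 4)*(l^2 - 4*l - 5) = (l - 5)*(l + 4)*(l + 1)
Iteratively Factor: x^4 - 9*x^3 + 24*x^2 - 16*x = (x - 4)*(x^3 - 5*x^2 + 4*x) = (x - 4)*(x - 1)*(x^2 - 4*x) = x*(x - 4)*(x - 1)*(x - 4)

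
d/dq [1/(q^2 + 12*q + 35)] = 2*(-q - 6)/(q^2 + 12*q + 35)^2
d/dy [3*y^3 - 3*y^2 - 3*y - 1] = 9*y^2 - 6*y - 3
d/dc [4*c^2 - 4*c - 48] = 8*c - 4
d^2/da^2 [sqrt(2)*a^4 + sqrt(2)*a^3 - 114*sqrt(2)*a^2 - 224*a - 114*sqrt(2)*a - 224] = 6*sqrt(2)*(2*a^2 + a - 38)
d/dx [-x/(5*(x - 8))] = 8/(5*(x - 8)^2)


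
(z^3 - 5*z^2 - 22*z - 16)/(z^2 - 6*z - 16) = z + 1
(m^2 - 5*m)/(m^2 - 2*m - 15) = m/(m + 3)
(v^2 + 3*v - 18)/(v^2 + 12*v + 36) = (v - 3)/(v + 6)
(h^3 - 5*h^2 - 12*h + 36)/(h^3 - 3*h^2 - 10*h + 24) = (h - 6)/(h - 4)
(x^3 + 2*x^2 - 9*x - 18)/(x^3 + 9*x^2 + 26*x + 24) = (x - 3)/(x + 4)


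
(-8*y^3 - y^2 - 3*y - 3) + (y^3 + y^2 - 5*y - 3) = -7*y^3 - 8*y - 6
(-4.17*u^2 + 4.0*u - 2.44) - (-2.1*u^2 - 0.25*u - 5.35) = -2.07*u^2 + 4.25*u + 2.91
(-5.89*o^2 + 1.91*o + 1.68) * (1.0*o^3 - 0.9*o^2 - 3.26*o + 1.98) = -5.89*o^5 + 7.211*o^4 + 19.1624*o^3 - 19.4008*o^2 - 1.695*o + 3.3264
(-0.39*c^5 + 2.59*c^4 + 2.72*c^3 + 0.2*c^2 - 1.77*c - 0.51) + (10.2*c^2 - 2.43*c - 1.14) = -0.39*c^5 + 2.59*c^4 + 2.72*c^3 + 10.4*c^2 - 4.2*c - 1.65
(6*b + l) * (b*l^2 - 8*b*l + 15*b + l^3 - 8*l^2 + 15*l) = 6*b^2*l^2 - 48*b^2*l + 90*b^2 + 7*b*l^3 - 56*b*l^2 + 105*b*l + l^4 - 8*l^3 + 15*l^2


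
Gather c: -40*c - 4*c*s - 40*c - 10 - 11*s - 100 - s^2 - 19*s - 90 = c*(-4*s - 80) - s^2 - 30*s - 200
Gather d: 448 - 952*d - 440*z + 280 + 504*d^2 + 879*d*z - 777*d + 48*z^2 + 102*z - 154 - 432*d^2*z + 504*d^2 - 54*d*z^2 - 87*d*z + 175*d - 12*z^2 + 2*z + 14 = d^2*(1008 - 432*z) + d*(-54*z^2 + 792*z - 1554) + 36*z^2 - 336*z + 588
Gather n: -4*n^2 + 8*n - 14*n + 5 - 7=-4*n^2 - 6*n - 2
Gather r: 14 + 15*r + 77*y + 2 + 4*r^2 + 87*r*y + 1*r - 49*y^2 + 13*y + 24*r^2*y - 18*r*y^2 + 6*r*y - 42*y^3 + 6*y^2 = r^2*(24*y + 4) + r*(-18*y^2 + 93*y + 16) - 42*y^3 - 43*y^2 + 90*y + 16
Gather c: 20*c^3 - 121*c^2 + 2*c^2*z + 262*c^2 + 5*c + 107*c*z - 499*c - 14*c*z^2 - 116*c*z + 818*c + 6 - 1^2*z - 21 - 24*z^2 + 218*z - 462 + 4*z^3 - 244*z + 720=20*c^3 + c^2*(2*z + 141) + c*(-14*z^2 - 9*z + 324) + 4*z^3 - 24*z^2 - 27*z + 243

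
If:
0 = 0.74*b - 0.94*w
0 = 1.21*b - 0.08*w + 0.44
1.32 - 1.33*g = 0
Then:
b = -0.38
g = 0.99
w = -0.30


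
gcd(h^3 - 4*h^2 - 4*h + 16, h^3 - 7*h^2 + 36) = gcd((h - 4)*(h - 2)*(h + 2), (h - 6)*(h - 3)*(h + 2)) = h + 2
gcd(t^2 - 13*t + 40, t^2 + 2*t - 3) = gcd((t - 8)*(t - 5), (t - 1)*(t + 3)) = 1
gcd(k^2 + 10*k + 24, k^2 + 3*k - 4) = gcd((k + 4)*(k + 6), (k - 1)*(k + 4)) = k + 4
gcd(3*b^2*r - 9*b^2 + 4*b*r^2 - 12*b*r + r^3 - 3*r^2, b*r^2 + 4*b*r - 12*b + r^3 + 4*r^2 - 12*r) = b + r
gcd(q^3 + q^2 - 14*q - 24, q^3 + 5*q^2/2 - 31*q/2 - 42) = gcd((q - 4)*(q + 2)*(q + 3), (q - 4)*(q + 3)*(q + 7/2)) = q^2 - q - 12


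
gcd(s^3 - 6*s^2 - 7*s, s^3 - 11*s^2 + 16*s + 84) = s - 7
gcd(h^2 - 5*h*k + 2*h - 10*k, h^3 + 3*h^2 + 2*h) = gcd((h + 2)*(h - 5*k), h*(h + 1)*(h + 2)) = h + 2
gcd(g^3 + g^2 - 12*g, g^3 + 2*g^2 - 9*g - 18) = g - 3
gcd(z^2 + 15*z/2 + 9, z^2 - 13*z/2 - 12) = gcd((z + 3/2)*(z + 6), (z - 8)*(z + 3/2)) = z + 3/2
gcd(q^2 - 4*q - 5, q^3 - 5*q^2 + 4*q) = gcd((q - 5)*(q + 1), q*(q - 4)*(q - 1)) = 1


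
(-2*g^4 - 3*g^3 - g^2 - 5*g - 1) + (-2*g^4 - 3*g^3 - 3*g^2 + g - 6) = -4*g^4 - 6*g^3 - 4*g^2 - 4*g - 7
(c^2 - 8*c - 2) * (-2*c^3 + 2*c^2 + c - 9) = -2*c^5 + 18*c^4 - 11*c^3 - 21*c^2 + 70*c + 18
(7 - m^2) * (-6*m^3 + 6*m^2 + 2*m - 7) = 6*m^5 - 6*m^4 - 44*m^3 + 49*m^2 + 14*m - 49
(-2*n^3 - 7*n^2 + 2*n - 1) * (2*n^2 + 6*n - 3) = -4*n^5 - 26*n^4 - 32*n^3 + 31*n^2 - 12*n + 3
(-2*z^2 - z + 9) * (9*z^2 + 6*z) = -18*z^4 - 21*z^3 + 75*z^2 + 54*z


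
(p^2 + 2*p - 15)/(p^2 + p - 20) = (p - 3)/(p - 4)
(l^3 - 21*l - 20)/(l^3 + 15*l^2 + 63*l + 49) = (l^2 - l - 20)/(l^2 + 14*l + 49)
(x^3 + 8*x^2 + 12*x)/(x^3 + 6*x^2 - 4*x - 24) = x/(x - 2)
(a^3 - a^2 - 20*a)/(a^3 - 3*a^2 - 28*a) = (a - 5)/(a - 7)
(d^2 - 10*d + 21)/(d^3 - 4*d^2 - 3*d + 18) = (d - 7)/(d^2 - d - 6)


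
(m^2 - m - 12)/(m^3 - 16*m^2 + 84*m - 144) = (m + 3)/(m^2 - 12*m + 36)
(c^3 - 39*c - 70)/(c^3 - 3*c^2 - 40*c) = (c^2 - 5*c - 14)/(c*(c - 8))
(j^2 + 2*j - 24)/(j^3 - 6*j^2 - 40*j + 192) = 1/(j - 8)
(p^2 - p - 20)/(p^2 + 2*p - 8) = (p - 5)/(p - 2)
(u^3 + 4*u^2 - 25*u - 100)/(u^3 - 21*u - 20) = (u + 5)/(u + 1)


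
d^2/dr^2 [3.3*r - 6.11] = 0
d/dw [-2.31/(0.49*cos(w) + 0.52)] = -1.1319*sin(w)/(0.49*cos(w) + 0.52)^2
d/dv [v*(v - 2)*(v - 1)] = 3*v^2 - 6*v + 2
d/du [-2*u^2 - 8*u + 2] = -4*u - 8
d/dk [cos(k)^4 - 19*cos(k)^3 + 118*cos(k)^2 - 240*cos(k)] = (-4*cos(k)^3 + 57*cos(k)^2 - 236*cos(k) + 240)*sin(k)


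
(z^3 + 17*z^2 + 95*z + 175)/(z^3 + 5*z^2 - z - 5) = (z^2 + 12*z + 35)/(z^2 - 1)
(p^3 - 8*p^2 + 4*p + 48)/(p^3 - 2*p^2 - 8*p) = (p - 6)/p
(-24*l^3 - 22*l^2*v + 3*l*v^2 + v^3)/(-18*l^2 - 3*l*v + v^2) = (24*l^3 + 22*l^2*v - 3*l*v^2 - v^3)/(18*l^2 + 3*l*v - v^2)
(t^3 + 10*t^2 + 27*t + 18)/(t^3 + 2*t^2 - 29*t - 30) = (t + 3)/(t - 5)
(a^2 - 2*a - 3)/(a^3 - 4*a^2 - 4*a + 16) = (a^2 - 2*a - 3)/(a^3 - 4*a^2 - 4*a + 16)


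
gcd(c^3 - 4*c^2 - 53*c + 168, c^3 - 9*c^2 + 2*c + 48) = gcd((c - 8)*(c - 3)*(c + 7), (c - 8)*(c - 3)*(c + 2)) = c^2 - 11*c + 24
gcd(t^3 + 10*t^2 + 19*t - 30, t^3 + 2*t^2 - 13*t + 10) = t^2 + 4*t - 5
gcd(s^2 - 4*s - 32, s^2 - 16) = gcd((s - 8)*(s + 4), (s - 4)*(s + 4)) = s + 4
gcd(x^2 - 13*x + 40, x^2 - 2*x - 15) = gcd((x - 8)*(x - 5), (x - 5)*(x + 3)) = x - 5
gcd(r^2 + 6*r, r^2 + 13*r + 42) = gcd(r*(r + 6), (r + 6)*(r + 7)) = r + 6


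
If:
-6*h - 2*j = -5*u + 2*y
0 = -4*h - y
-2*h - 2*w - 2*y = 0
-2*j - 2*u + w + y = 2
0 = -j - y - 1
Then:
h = 4/57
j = -41/57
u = -6/19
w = 4/19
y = -16/57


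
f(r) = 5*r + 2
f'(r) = 5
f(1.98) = 11.90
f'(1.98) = 5.00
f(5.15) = 27.75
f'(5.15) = 5.00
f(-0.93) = -2.65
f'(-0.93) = 5.00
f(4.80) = 26.00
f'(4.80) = 5.00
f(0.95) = 6.75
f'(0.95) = 5.00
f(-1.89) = -7.45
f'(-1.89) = 5.00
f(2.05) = 12.25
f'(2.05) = 5.00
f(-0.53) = -0.65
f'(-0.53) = 5.00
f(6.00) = 32.00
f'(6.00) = 5.00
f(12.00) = 62.00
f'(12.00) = 5.00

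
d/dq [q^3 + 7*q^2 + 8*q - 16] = 3*q^2 + 14*q + 8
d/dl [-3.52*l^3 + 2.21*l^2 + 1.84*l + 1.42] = -10.56*l^2 + 4.42*l + 1.84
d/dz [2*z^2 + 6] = 4*z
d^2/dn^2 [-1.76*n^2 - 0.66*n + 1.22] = -3.52000000000000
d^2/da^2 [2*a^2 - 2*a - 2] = 4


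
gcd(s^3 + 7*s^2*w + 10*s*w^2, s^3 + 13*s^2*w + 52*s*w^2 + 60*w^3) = s^2 + 7*s*w + 10*w^2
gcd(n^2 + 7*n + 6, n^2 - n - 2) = n + 1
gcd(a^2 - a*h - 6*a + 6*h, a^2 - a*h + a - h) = a - h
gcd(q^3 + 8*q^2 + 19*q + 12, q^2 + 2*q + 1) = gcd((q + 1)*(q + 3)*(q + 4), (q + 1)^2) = q + 1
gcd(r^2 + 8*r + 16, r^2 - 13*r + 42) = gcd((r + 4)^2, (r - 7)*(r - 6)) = 1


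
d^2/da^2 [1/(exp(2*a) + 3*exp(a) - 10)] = (2*(2*exp(a) + 3)^2*exp(a) - (4*exp(a) + 3)*(exp(2*a) + 3*exp(a) - 10))*exp(a)/(exp(2*a) + 3*exp(a) - 10)^3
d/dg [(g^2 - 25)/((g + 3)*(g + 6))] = (9*g^2 + 86*g + 225)/(g^4 + 18*g^3 + 117*g^2 + 324*g + 324)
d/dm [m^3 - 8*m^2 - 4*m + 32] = 3*m^2 - 16*m - 4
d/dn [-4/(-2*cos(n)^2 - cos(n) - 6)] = 4*(4*cos(n) + 1)*sin(n)/(cos(n) + cos(2*n) + 7)^2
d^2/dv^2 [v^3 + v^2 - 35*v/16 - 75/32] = 6*v + 2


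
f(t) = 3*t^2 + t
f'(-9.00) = -53.00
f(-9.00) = 234.00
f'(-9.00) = -53.00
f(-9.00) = 234.00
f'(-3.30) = -18.80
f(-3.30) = 29.37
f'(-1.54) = -8.24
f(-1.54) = 5.57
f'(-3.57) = -20.42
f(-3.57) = 34.66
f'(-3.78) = -21.68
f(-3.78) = 39.09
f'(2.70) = 17.20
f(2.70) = 24.57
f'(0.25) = 2.50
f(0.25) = 0.44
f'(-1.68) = -9.08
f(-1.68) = 6.79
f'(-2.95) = -16.70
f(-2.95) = 23.16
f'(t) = 6*t + 1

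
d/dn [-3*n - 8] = -3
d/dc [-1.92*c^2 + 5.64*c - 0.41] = 5.64 - 3.84*c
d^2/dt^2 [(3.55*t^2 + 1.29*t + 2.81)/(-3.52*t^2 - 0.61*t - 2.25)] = (-16.722112*t^3 - 40.2061440000001*t^2 + 25.099008*t + 10.016498)/(43.614208*t^6 + 22.674432*t^5 + 87.564576*t^4 + 29.214181*t^3 + 55.971675*t^2 + 9.264375*t + 11.390625)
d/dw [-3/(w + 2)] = 3/(w + 2)^2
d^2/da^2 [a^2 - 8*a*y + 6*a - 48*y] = 2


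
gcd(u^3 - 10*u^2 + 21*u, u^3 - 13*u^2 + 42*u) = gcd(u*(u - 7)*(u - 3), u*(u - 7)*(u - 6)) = u^2 - 7*u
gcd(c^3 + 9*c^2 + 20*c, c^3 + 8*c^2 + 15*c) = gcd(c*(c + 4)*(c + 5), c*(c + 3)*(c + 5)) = c^2 + 5*c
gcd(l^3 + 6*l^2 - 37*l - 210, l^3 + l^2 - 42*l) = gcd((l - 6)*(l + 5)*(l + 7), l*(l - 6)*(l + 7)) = l^2 + l - 42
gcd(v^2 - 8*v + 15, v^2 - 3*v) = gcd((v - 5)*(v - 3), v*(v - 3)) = v - 3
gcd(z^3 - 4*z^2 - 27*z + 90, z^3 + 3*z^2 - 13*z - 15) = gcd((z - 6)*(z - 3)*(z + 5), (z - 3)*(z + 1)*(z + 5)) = z^2 + 2*z - 15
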